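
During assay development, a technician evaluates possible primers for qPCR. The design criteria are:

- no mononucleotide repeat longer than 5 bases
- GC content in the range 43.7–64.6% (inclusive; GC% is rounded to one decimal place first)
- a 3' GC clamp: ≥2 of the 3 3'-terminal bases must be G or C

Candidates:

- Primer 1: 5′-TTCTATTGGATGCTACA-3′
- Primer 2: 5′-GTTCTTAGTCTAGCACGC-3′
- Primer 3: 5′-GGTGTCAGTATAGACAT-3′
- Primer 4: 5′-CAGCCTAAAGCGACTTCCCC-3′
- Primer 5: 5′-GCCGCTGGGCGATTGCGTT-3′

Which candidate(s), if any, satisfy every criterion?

Primer 1 (17 nt, A=4 T=7 G=3 C=3): longest run = 2 ✓; GC 6/17 = 35.3%, outside 43.7–64.6% ✗; 3' end ACA has 1 G/C, need ≥2 ✗ — fails.
Primer 2 (18 nt, A=3 T=6 G=4 C=5): longest run = 2 ✓; GC 9/18 = 50.0% ✓; 3' end CGC has 3 G/C ✓ — passes.
Primer 3 (17 nt, A=5 T=5 G=5 C=2): longest run = 2 ✓; GC 7/17 = 41.2%, outside 43.7–64.6% ✗; 3' end CAT has 1 G/C, need ≥2 ✗ — fails.
Primer 4 (20 nt, A=5 T=3 G=3 C=9): longest run = 4 ✓; GC 12/20 = 60.0% ✓; 3' end CCC has 3 G/C ✓ — passes.
Primer 5 (19 nt, A=1 T=5 G=8 C=5): longest run = 3 ✓; GC 13/19 = 68.4%, outside 43.7–64.6% ✗; 3' end GTT has 1 G/C, need ≥2 ✗ — fails.

Primer 2 and Primer 4.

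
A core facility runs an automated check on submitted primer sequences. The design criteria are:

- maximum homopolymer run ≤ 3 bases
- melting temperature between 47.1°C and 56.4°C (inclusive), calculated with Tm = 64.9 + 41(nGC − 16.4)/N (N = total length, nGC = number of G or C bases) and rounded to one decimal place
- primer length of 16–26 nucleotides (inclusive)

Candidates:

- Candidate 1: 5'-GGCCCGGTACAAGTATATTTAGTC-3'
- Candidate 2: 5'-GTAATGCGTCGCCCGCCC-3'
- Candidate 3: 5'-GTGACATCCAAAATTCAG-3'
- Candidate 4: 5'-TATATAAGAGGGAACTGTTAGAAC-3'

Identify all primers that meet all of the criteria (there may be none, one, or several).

Candidate 1 and Candidate 4.

Candidate 1 (24 nt, A=6 T=7 G=6 C=5): longest run = 3 ✓; Tm = 64.9 + 41·(11 − 16.4)/24 = 55.7°C ✓; length 24 ✓ — passes.
Candidate 2 (18 nt, A=2 T=3 G=5 C=8): longest run = 3 ✓; Tm = 64.9 + 41·(13 − 16.4)/18 = 57.2°C, outside 47.1–56.4°C ✗; length 18 ✓ — fails.
Candidate 3 (18 nt, A=7 T=4 G=3 C=4): longest run = 4, exceeds 3 ✗; Tm = 64.9 + 41·(7 − 16.4)/18 = 43.5°C, outside 47.1–56.4°C ✗; length 18 ✓ — fails.
Candidate 4 (24 nt, A=10 T=6 G=6 C=2): longest run = 3 ✓; Tm = 64.9 + 41·(8 − 16.4)/24 = 50.6°C ✓; length 24 ✓ — passes.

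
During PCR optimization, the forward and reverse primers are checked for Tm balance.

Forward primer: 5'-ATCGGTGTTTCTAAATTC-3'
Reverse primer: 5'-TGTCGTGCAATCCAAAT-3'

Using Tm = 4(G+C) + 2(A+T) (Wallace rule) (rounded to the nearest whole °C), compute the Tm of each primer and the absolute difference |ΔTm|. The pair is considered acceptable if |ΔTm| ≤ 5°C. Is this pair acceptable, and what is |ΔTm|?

|ΔTm| = 0°C; the pair is acceptable.

Forward: A=4 T=8 G=3 C=3 → Tm = 2·12 + 4·6 = 48°C.
Reverse: A=5 T=5 G=3 C=4 → Tm = 2·10 + 4·7 = 48°C.
|ΔTm| = |48 − 48| = 0°C, ≤ 5°C.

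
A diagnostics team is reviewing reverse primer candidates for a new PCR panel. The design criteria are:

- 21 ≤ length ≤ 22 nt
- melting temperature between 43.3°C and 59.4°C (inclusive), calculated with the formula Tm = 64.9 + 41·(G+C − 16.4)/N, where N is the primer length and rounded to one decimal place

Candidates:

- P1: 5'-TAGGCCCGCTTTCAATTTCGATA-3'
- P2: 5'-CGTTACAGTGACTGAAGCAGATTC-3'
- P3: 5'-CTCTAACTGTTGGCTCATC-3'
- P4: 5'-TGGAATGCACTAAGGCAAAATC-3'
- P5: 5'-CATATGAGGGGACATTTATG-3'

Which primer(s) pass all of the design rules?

P1 (23 nt, A=5 T=8 G=4 C=6): length 23, outside 21–22 ✗; Tm = 64.9 + 41·(10 − 16.4)/23 = 53.5°C ✓ — fails.
P2 (24 nt, A=7 T=6 G=6 C=5): length 24, outside 21–22 ✗; Tm = 64.9 + 41·(11 − 16.4)/24 = 55.7°C ✓ — fails.
P3 (19 nt, A=3 T=7 G=3 C=6): length 19, outside 21–22 ✗; Tm = 64.9 + 41·(9 − 16.4)/19 = 48.9°C ✓ — fails.
P4 (22 nt, A=9 T=4 G=5 C=4): length 22 ✓; Tm = 64.9 + 41·(9 − 16.4)/22 = 51.1°C ✓ — passes.
P5 (20 nt, A=6 T=6 G=6 C=2): length 20, outside 21–22 ✗; Tm = 64.9 + 41·(8 − 16.4)/20 = 47.7°C ✓ — fails.

P4 only.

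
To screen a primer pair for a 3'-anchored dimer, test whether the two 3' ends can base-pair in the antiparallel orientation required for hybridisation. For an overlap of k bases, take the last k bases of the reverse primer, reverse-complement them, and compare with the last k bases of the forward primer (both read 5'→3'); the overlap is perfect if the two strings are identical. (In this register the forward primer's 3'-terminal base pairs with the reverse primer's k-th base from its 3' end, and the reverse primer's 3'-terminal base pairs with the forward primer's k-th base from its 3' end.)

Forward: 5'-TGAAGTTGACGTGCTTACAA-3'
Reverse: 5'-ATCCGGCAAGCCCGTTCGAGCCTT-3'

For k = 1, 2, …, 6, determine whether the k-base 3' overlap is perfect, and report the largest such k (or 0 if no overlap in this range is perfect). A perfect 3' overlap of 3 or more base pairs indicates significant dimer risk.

Last 6 bases (5'→3') — forward …TTACAA, reverse …AGCCTT.
Reverse complement of the reverse primer's last 6 bases: AAGGCT; its first k bases are the reverse complement of the reverse primer's last k bases, so a perfect k-base overlap needs the forward primer's last k bases to equal them.
Comparing (forward last k vs required): k=1: A vs A ✓; k=2: AA vs AA ✓; k=3: CAA vs AAG ✗; k=4: ACAA vs AAGG ✗; k=5: TACAA vs AAGGC ✗; k=6: TTACAA vs AAGGCT ✗.
Perfect overlaps at k = 1, 2; the largest is 2.

Longest perfect overlap: 2 complementary base pairs; below the dimer-risk threshold (threshold 3).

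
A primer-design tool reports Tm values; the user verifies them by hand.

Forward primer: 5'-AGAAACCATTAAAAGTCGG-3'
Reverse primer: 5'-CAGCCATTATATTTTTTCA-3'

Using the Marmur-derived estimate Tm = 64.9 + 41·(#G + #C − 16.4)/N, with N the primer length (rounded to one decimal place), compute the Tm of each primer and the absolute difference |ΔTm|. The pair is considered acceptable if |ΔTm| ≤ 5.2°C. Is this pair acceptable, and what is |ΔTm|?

|ΔTm| = 4.3°C; the pair is acceptable.

Forward: G+C = 7, N = 19 → Tm = 64.9 + 41·(7 − 16.4)/19 = 44.6°C.
Reverse: G+C = 5, N = 19 → Tm = 64.9 + 41·(5 − 16.4)/19 = 40.3°C.
|ΔTm| = |44.6 − 40.3| = 4.3°C, ≤ 5.2°C.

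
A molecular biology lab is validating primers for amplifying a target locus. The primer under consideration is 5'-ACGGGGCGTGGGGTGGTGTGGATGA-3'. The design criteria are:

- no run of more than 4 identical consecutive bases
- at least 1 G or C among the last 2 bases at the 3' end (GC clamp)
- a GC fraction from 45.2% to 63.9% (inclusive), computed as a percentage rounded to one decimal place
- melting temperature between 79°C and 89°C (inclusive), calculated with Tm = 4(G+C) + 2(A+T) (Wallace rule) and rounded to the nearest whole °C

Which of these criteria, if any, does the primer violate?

Fails: GC content.

Base counts: A=3, T=5, G=15, C=2 (length 25).
homopolymer run: longest run = 4 ✓
GC clamp: 3' end GA has 1 G/C ✓
GC content: GC 17/25 = 68.0%, outside 45.2–63.9% ✗
Tm: Tm = 2·8 + 4·17 = 84°C ✓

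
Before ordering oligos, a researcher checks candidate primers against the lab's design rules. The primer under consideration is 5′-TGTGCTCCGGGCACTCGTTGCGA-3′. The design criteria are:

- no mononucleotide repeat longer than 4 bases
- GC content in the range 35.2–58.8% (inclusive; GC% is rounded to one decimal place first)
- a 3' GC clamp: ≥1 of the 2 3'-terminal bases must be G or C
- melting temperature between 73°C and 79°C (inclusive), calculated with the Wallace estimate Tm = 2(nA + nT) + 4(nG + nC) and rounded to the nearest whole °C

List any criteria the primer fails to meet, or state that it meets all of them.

Base counts: A=2, T=6, G=8, C=7 (length 23).
homopolymer run: longest run = 3 ✓
GC content: GC 15/23 = 65.2%, outside 35.2–58.8% ✗
GC clamp: 3' end GA has 1 G/C ✓
Tm: Tm = 2·8 + 4·15 = 76°C ✓

Fails: GC content.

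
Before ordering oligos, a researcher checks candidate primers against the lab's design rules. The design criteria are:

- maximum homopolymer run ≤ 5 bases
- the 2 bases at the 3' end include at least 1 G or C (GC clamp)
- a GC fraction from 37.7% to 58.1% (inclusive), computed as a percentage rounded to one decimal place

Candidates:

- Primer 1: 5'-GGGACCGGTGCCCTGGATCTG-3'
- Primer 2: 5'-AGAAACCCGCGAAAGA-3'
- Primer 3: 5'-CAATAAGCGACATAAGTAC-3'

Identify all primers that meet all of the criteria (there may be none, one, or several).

Primer 2 only.

Primer 1 (21 nt, A=2 T=4 G=9 C=6): longest run = 3 ✓; 3' end TG has 1 G/C ✓; GC 15/21 = 71.4%, outside 37.7–58.1% ✗ — fails.
Primer 2 (16 nt, A=8 T=0 G=4 C=4): longest run = 3 ✓; 3' end GA has 1 G/C ✓; GC 8/16 = 50.0% ✓ — passes.
Primer 3 (19 nt, A=9 T=3 G=3 C=4): longest run = 2 ✓; 3' end AC has 1 G/C ✓; GC 7/19 = 36.8%, outside 37.7–58.1% ✗ — fails.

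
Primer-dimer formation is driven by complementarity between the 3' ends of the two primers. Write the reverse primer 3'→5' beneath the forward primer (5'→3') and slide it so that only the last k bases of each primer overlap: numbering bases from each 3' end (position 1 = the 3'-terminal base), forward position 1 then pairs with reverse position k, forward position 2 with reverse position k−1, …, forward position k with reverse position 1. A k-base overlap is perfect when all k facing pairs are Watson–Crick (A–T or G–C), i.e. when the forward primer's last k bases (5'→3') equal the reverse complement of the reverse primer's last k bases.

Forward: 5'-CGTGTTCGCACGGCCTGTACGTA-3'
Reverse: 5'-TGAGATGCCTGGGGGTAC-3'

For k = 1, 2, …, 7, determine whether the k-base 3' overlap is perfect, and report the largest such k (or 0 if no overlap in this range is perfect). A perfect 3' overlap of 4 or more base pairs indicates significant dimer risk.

Last 7 bases (5'→3') — forward …GTACGTA, reverse …GGGGTAC.
Reverse complement of the reverse primer's last 7 bases: GTACCCC; its first k bases are the reverse complement of the reverse primer's last k bases, so a perfect k-base overlap needs the forward primer's last k bases to equal them.
Comparing (forward last k vs required): k=1: A vs G ✗; k=2: TA vs GT ✗; k=3: GTA vs GTA ✓; k=4: CGTA vs GTAC ✗; k=5: ACGTA vs GTACC ✗; k=6: TACGTA vs GTACCC ✗; k=7: GTACGTA vs GTACCCC ✗.
Only k = 3 is perfect, so the longest perfect 3' overlap is 3.

Longest perfect overlap: 3 complementary base pairs; below the dimer-risk threshold (threshold 4).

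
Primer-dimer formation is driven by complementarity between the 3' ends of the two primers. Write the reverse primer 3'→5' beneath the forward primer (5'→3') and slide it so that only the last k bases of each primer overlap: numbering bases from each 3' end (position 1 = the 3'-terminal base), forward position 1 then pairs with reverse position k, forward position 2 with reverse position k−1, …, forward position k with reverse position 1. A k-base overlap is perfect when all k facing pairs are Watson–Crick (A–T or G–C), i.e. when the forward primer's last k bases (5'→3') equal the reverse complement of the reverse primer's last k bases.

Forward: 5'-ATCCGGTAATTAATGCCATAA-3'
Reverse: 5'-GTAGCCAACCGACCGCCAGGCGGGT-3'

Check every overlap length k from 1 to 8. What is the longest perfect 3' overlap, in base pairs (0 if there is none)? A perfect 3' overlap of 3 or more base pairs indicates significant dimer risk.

Last 8 bases (5'→3') — forward …TGCCATAA, reverse …AGGCGGGT.
Reverse complement of the reverse primer's last 8 bases: ACCCGCCT; its first k bases are the reverse complement of the reverse primer's last k bases, so a perfect k-base overlap needs the forward primer's last k bases to equal them.
Comparing (forward last k vs required): k=1: A vs A ✓; k=2: AA vs AC ✗; k=3: TAA vs ACC ✗; k=4: ATAA vs ACCC ✗; k=5: CATAA vs ACCCG ✗; k=6: CCATAA vs ACCCGC ✗; k=7: GCCATAA vs ACCCGCC ✗; k=8: TGCCATAA vs ACCCGCCT ✗.
Only k = 1 is perfect, so the longest perfect 3' overlap is 1.

Longest perfect overlap: 1 complementary base pair; below the dimer-risk threshold (threshold 3).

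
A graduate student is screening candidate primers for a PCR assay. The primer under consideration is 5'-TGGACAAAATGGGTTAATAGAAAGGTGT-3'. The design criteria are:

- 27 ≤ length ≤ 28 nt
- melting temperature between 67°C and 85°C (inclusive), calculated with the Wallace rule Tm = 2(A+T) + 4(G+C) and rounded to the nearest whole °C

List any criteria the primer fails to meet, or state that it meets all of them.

Base counts: A=11, T=7, G=9, C=1 (length 28).
length: length 28 ✓
Tm: Tm = 2·18 + 4·10 = 76°C ✓

Meets all criteria.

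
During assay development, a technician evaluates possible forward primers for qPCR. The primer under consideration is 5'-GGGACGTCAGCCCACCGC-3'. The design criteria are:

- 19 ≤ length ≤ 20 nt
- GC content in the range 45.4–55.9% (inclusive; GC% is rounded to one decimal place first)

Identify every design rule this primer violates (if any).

Fails: length, GC content.

Base counts: A=3, T=1, G=6, C=8 (length 18).
length: length 18, outside 19–20 ✗
GC content: GC 14/18 = 77.8%, outside 45.4–55.9% ✗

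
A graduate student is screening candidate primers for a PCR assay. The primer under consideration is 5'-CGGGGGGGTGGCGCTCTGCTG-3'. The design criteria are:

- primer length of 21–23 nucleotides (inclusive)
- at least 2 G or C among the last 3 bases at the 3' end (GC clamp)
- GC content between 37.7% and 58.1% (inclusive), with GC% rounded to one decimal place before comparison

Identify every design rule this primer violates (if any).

Base counts: A=0, T=4, G=12, C=5 (length 21).
length: length 21 ✓
GC clamp: 3' end CTG has 2 G/C ✓
GC content: GC 17/21 = 81.0%, outside 37.7–58.1% ✗

Fails: GC content.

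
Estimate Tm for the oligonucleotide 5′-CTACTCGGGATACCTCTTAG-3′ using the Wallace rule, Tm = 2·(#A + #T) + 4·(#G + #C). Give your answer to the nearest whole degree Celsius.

60°C

Base counts: A=4, T=6, G=4, C=6 (length 20).
Tm = 2·(4+6) + 4·(4+6) = 2·10 + 4·10 = 20 + 40 = 60°C.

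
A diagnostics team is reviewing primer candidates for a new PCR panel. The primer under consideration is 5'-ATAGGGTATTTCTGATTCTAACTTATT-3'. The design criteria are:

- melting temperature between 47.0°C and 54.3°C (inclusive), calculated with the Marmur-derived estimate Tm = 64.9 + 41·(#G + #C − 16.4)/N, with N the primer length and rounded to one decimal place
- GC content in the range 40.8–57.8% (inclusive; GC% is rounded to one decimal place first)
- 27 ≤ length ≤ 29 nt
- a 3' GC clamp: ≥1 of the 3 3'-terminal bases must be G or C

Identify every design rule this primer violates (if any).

Base counts: A=7, T=13, G=4, C=3 (length 27).
Tm: Tm = 64.9 + 41·(7 − 16.4)/27 = 50.6°C ✓
GC content: GC 7/27 = 25.9%, outside 40.8–57.8% ✗
length: length 27 ✓
GC clamp: 3' end ATT has 0 G/C, need ≥1 ✗

Fails: GC content, GC clamp.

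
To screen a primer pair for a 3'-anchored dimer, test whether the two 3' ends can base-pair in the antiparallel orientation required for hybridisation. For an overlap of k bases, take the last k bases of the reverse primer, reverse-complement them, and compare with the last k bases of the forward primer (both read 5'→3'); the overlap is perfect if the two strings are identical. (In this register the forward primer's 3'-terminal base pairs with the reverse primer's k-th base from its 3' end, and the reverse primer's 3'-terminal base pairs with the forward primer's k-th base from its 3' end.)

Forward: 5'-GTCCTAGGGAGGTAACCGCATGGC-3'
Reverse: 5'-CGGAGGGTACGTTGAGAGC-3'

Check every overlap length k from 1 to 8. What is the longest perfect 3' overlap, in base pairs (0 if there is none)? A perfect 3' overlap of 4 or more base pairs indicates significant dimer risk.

Longest perfect overlap: 2 complementary base pairs; below the dimer-risk threshold (threshold 4).

Last 8 bases (5'→3') — forward …CGCATGGC, reverse …TTGAGAGC.
Reverse complement of the reverse primer's last 8 bases: GCTCTCAA; its first k bases are the reverse complement of the reverse primer's last k bases, so a perfect k-base overlap needs the forward primer's last k bases to equal them.
Comparing (forward last k vs required): k=1: C vs G ✗; k=2: GC vs GC ✓; k=3: GGC vs GCT ✗; k=4: TGGC vs GCTC ✗; k=5: ATGGC vs GCTCT ✗; k=6: CATGGC vs GCTCTC ✗; k=7: GCATGGC vs GCTCTCA ✗; k=8: CGCATGGC vs GCTCTCAA ✗.
Only k = 2 is perfect, so the longest perfect 3' overlap is 2.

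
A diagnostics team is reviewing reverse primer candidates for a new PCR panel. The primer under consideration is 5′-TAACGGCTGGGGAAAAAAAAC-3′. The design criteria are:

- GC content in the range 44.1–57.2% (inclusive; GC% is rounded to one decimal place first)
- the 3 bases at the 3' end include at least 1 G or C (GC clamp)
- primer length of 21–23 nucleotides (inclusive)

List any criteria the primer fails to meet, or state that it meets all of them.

Base counts: A=10, T=2, G=6, C=3 (length 21).
GC content: GC 9/21 = 42.9%, outside 44.1–57.2% ✗
GC clamp: 3' end AAC has 1 G/C ✓
length: length 21 ✓

Fails: GC content.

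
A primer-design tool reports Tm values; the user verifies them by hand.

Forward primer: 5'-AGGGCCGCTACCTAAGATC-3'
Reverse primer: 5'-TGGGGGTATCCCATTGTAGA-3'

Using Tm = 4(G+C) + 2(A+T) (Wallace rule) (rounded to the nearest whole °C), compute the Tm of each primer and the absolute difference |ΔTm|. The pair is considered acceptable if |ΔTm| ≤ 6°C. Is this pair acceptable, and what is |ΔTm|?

Forward: A=5 T=3 G=5 C=6 → Tm = 2·8 + 4·11 = 60°C.
Reverse: A=4 T=6 G=7 C=3 → Tm = 2·10 + 4·10 = 60°C.
|ΔTm| = |60 − 60| = 0°C, ≤ 6°C.

|ΔTm| = 0°C; the pair is acceptable.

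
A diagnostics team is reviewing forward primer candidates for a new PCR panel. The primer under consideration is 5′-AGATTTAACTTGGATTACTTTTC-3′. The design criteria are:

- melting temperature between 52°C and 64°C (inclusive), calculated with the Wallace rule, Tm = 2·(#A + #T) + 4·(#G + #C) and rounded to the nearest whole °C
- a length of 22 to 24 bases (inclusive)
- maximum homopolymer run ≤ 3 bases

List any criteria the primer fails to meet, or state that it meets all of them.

Base counts: A=6, T=11, G=3, C=3 (length 23).
Tm: Tm = 2·17 + 4·6 = 58°C ✓
length: length 23 ✓
homopolymer run: longest run = 4, exceeds 3 ✗

Fails: homopolymer run.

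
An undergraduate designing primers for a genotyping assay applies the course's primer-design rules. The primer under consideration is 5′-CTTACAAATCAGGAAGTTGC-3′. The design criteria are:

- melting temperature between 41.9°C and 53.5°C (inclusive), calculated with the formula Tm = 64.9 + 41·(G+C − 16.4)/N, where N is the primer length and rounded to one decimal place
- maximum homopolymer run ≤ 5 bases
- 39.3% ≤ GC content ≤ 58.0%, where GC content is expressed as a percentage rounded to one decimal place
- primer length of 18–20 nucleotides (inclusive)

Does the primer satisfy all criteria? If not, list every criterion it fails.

Meets all criteria.

Base counts: A=7, T=5, G=4, C=4 (length 20).
Tm: Tm = 64.9 + 41·(8 − 16.4)/20 = 47.7°C ✓
homopolymer run: longest run = 3 ✓
GC content: GC 8/20 = 40.0% ✓
length: length 20 ✓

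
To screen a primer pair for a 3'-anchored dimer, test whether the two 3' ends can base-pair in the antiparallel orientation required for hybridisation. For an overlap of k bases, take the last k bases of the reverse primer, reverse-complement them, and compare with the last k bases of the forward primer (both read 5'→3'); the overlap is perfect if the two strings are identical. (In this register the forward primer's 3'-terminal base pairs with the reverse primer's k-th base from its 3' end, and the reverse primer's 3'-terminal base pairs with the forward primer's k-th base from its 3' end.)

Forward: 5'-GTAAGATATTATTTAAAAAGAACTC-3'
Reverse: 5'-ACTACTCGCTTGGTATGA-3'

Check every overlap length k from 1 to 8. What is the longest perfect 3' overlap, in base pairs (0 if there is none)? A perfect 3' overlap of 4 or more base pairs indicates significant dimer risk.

Last 8 bases (5'→3') — forward …AAGAACTC, reverse …TGGTATGA.
Reverse complement of the reverse primer's last 8 bases: TCATACCA; its first k bases are the reverse complement of the reverse primer's last k bases, so a perfect k-base overlap needs the forward primer's last k bases to equal them.
Comparing (forward last k vs required): k=1: C vs T ✗; k=2: TC vs TC ✓; k=3: CTC vs TCA ✗; k=4: ACTC vs TCAT ✗; k=5: AACTC vs TCATA ✗; k=6: GAACTC vs TCATAC ✗; k=7: AGAACTC vs TCATACC ✗; k=8: AAGAACTC vs TCATACCA ✗.
Only k = 2 is perfect, so the longest perfect 3' overlap is 2.

Longest perfect overlap: 2 complementary base pairs; below the dimer-risk threshold (threshold 4).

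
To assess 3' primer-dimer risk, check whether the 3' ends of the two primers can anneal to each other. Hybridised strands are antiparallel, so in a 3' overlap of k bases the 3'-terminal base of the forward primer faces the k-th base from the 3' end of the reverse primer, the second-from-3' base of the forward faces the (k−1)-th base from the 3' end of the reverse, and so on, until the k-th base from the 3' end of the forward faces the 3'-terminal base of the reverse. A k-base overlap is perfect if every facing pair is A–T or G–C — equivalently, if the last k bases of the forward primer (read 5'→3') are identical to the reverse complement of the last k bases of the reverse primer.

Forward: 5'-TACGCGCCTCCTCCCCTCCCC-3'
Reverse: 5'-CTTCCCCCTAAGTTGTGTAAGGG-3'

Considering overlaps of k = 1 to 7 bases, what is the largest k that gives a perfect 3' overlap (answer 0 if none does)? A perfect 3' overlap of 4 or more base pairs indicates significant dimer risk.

Last 7 bases (5'→3') — forward …CCTCCCC, reverse …GTAAGGG.
Reverse complement of the reverse primer's last 7 bases: CCCTTAC; its first k bases are the reverse complement of the reverse primer's last k bases, so a perfect k-base overlap needs the forward primer's last k bases to equal them.
Comparing (forward last k vs required): k=1: C vs C ✓; k=2: CC vs CC ✓; k=3: CCC vs CCC ✓; k=4: CCCC vs CCCT ✗; k=5: TCCCC vs CCCTT ✗; k=6: CTCCCC vs CCCTTA ✗; k=7: CCTCCCC vs CCCTTAC ✗.
Perfect overlaps at k = 1, 2, 3; the largest is 3.

Longest perfect overlap: 3 complementary base pairs; below the dimer-risk threshold (threshold 4).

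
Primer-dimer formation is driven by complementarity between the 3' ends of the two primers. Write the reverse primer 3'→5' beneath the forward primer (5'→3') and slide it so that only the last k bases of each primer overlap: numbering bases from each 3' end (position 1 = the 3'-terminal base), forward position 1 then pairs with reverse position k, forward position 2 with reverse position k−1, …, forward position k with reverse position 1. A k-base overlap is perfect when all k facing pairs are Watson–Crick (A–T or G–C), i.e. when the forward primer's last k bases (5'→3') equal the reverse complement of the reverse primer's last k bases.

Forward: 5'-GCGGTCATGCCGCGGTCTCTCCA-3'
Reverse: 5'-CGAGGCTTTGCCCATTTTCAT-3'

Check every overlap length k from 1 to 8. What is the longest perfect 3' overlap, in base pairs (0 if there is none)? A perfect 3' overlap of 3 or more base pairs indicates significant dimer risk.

Longest perfect overlap: 1 complementary base pair; below the dimer-risk threshold (threshold 3).

Last 8 bases (5'→3') — forward …TCTCTCCA, reverse …ATTTTCAT.
Reverse complement of the reverse primer's last 8 bases: ATGAAAAT; its first k bases are the reverse complement of the reverse primer's last k bases, so a perfect k-base overlap needs the forward primer's last k bases to equal them.
Comparing (forward last k vs required): k=1: A vs A ✓; k=2: CA vs AT ✗; k=3: CCA vs ATG ✗; k=4: TCCA vs ATGA ✗; k=5: CTCCA vs ATGAA ✗; k=6: TCTCCA vs ATGAAA ✗; k=7: CTCTCCA vs ATGAAAA ✗; k=8: TCTCTCCA vs ATGAAAAT ✗.
Only k = 1 is perfect, so the longest perfect 3' overlap is 1.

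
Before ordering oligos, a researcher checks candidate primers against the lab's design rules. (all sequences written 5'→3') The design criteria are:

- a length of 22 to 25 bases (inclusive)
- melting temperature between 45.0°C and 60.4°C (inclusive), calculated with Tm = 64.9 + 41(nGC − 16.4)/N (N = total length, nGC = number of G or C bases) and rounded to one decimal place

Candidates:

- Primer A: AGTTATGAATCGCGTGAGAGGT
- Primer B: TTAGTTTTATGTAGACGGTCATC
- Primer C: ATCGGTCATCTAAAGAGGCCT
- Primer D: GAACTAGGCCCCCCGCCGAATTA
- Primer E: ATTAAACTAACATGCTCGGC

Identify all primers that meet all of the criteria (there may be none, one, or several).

Primer A (22 nt, A=6 T=6 G=8 C=2): length 22 ✓; Tm = 64.9 + 41·(10 − 16.4)/22 = 53.0°C ✓ — passes.
Primer B (23 nt, A=5 T=10 G=5 C=3): length 23 ✓; Tm = 64.9 + 41·(8 − 16.4)/23 = 49.9°C ✓ — passes.
Primer C (21 nt, A=6 T=5 G=5 C=5): length 21, outside 22–25 ✗; Tm = 64.9 + 41·(10 − 16.4)/21 = 52.4°C ✓ — fails.
Primer D (23 nt, A=6 T=3 G=5 C=9): length 23 ✓; Tm = 64.9 + 41·(14 − 16.4)/23 = 60.6°C, outside 45.0–60.4°C ✗ — fails.
Primer E (20 nt, A=7 T=5 G=3 C=5): length 20, outside 22–25 ✗; Tm = 64.9 + 41·(8 − 16.4)/20 = 47.7°C ✓ — fails.

Primer A and Primer B.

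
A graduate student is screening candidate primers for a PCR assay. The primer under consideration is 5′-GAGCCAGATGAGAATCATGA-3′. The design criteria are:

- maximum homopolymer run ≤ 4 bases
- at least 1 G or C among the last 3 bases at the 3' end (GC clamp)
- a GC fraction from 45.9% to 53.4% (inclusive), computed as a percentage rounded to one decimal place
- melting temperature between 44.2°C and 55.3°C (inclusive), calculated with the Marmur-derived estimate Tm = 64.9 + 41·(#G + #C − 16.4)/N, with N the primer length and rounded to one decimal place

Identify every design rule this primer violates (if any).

Base counts: A=8, T=3, G=6, C=3 (length 20).
homopolymer run: longest run = 2 ✓
GC clamp: 3' end TGA has 1 G/C ✓
GC content: GC 9/20 = 45.0%, outside 45.9–53.4% ✗
Tm: Tm = 64.9 + 41·(9 − 16.4)/20 = 49.7°C ✓

Fails: GC content.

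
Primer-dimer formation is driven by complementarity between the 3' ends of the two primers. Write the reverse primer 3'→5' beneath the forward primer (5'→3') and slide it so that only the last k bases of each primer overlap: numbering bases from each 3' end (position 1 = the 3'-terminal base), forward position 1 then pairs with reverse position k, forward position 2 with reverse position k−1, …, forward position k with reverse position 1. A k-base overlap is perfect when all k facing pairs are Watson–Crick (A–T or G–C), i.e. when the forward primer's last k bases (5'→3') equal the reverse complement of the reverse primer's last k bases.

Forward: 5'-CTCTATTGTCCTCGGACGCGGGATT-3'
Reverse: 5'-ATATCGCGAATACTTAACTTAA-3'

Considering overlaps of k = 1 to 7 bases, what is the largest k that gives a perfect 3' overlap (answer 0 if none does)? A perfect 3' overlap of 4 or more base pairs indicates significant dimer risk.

Last 7 bases (5'→3') — forward …CGGGATT, reverse …AACTTAA.
Reverse complement of the reverse primer's last 7 bases: TTAAGTT; its first k bases are the reverse complement of the reverse primer's last k bases, so a perfect k-base overlap needs the forward primer's last k bases to equal them.
Comparing (forward last k vs required): k=1: T vs T ✓; k=2: TT vs TT ✓; k=3: ATT vs TTA ✗; k=4: GATT vs TTAA ✗; k=5: GGATT vs TTAAG ✗; k=6: GGGATT vs TTAAGT ✗; k=7: CGGGATT vs TTAAGTT ✗.
Perfect overlaps at k = 1, 2; the largest is 2.

Longest perfect overlap: 2 complementary base pairs; below the dimer-risk threshold (threshold 4).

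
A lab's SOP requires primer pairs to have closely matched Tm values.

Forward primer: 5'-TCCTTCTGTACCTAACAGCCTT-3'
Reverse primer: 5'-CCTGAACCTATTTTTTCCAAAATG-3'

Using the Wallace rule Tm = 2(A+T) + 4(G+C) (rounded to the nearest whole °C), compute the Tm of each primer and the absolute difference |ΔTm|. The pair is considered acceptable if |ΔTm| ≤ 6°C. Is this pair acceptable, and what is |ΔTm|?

Forward: A=4 T=8 G=2 C=8 → Tm = 2·12 + 4·10 = 64°C.
Reverse: A=7 T=9 G=2 C=6 → Tm = 2·16 + 4·8 = 64°C.
|ΔTm| = |64 − 64| = 0°C, ≤ 6°C.

|ΔTm| = 0°C; the pair is acceptable.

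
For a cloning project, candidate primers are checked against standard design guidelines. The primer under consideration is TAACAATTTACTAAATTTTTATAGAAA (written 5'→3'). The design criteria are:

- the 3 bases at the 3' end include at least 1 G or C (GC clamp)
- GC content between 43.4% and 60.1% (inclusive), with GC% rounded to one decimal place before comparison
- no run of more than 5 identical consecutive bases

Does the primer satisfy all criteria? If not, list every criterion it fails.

Base counts: A=13, T=11, G=1, C=2 (length 27).
GC clamp: 3' end AAA has 0 G/C, need ≥1 ✗
GC content: GC 3/27 = 11.1%, outside 43.4–60.1% ✗
homopolymer run: longest run = 5 ✓

Fails: GC clamp, GC content.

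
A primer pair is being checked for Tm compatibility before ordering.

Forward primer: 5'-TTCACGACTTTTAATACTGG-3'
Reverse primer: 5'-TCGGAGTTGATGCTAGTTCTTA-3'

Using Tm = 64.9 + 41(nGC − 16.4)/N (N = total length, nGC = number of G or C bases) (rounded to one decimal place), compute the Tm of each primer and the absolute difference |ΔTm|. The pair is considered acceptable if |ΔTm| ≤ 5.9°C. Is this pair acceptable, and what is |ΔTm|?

Forward: G+C = 7, N = 20 → Tm = 64.9 + 41·(7 − 16.4)/20 = 45.6°C.
Reverse: G+C = 9, N = 22 → Tm = 64.9 + 41·(9 − 16.4)/22 = 51.1°C.
|ΔTm| = |45.6 − 51.1| = 5.5°C, ≤ 5.9°C.

|ΔTm| = 5.5°C; the pair is acceptable.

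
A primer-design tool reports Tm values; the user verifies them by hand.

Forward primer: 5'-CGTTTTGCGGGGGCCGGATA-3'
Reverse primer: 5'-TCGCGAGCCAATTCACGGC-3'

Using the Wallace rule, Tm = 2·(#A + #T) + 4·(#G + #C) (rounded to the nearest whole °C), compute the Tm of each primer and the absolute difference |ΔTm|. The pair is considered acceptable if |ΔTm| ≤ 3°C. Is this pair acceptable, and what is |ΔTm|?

|ΔTm| = 4°C; the pair is not acceptable.

Forward: A=2 T=5 G=9 C=4 → Tm = 2·7 + 4·13 = 66°C.
Reverse: A=4 T=3 G=5 C=7 → Tm = 2·7 + 4·12 = 62°C.
|ΔTm| = |66 − 62| = 4°C, > 3°C.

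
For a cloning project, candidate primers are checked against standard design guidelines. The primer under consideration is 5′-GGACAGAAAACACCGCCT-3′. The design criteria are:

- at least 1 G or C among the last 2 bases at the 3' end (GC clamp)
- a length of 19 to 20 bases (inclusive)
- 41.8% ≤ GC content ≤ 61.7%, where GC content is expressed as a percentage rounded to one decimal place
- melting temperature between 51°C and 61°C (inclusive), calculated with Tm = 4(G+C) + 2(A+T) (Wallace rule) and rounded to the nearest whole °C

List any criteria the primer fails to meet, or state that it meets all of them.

Base counts: A=7, T=1, G=4, C=6 (length 18).
GC clamp: 3' end CT has 1 G/C ✓
length: length 18, outside 19–20 ✗
GC content: GC 10/18 = 55.6% ✓
Tm: Tm = 2·8 + 4·10 = 56°C ✓

Fails: length.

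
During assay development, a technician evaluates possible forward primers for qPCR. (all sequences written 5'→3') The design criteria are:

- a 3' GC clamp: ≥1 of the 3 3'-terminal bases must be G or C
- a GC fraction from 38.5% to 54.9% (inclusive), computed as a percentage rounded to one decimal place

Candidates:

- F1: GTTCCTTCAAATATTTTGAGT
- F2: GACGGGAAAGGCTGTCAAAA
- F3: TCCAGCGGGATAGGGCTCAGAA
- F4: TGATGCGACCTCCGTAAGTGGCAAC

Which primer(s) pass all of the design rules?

F1 (21 nt, A=5 T=10 G=3 C=3): 3' end AGT has 1 G/C ✓; GC 6/21 = 28.6%, outside 38.5–54.9% ✗ — fails.
F2 (20 nt, A=8 T=2 G=7 C=3): 3' end AAA has 0 G/C, need ≥1 ✗; GC 10/20 = 50.0% ✓ — fails.
F3 (22 nt, A=6 T=3 G=8 C=5): 3' end GAA has 1 G/C ✓; GC 13/22 = 59.1%, outside 38.5–54.9% ✗ — fails.
F4 (25 nt, A=6 T=5 G=7 C=7): 3' end AAC has 1 G/C ✓; GC 14/25 = 56.0%, outside 38.5–54.9% ✗ — fails.

None of the candidates satisfy all criteria.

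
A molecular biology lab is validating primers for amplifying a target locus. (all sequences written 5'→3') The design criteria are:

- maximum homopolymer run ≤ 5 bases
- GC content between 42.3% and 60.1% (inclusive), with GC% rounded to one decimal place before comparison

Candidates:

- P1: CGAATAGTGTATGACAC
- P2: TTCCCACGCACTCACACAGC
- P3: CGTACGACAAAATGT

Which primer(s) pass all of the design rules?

P2 only.

P1 (17 nt, A=6 T=4 G=4 C=3): longest run = 2 ✓; GC 7/17 = 41.2%, outside 42.3–60.1% ✗ — fails.
P2 (20 nt, A=5 T=3 G=2 C=10): longest run = 3 ✓; GC 12/20 = 60.0% ✓ — passes.
P3 (15 nt, A=6 T=3 G=3 C=3): longest run = 4 ✓; GC 6/15 = 40.0%, outside 42.3–60.1% ✗ — fails.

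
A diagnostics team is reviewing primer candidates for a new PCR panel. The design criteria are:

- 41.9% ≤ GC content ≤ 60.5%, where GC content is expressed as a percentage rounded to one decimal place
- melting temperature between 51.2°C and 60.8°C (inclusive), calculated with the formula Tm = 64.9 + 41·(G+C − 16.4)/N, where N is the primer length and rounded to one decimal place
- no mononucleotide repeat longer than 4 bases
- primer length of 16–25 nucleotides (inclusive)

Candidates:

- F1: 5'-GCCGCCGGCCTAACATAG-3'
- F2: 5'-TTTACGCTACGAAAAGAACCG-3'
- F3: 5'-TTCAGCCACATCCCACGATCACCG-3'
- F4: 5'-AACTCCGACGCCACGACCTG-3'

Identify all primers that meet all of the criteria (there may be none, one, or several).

F3 only.

F1 (18 nt, A=4 T=2 G=5 C=7): GC 12/18 = 66.7%, outside 41.9–60.5% ✗; Tm = 64.9 + 41·(12 − 16.4)/18 = 54.9°C ✓; longest run = 2 ✓; length 18 ✓ — fails.
F2 (21 nt, A=8 T=4 G=4 C=5): GC 9/21 = 42.9% ✓; Tm = 64.9 + 41·(9 − 16.4)/21 = 50.5°C, outside 51.2–60.8°C ✗; longest run = 4 ✓; length 21 ✓ — fails.
F3 (24 nt, A=6 T=4 G=3 C=11): GC 14/24 = 58.3% ✓; Tm = 64.9 + 41·(14 − 16.4)/24 = 60.8°C ✓; longest run = 3 ✓; length 24 ✓ — passes.
F4 (20 nt, A=5 T=2 G=4 C=9): GC 13/20 = 65.0%, outside 41.9–60.5% ✗; Tm = 64.9 + 41·(13 − 16.4)/20 = 57.9°C ✓; longest run = 2 ✓; length 20 ✓ — fails.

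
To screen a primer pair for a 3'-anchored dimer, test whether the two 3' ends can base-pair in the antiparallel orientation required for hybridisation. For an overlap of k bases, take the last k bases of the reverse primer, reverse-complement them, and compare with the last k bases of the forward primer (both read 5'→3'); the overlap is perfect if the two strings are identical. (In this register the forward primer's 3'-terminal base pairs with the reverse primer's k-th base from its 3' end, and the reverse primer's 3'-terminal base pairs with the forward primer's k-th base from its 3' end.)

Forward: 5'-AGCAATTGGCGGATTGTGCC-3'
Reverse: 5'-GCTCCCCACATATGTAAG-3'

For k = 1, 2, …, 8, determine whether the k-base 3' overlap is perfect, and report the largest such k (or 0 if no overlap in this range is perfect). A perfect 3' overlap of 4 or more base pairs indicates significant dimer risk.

Longest perfect overlap: 1 complementary base pair; below the dimer-risk threshold (threshold 4).

Last 8 bases (5'→3') — forward …ATTGTGCC, reverse …TATGTAAG.
Reverse complement of the reverse primer's last 8 bases: CTTACATA; its first k bases are the reverse complement of the reverse primer's last k bases, so a perfect k-base overlap needs the forward primer's last k bases to equal them.
Comparing (forward last k vs required): k=1: C vs C ✓; k=2: CC vs CT ✗; k=3: GCC vs CTT ✗; k=4: TGCC vs CTTA ✗; k=5: GTGCC vs CTTAC ✗; k=6: TGTGCC vs CTTACA ✗; k=7: TTGTGCC vs CTTACAT ✗; k=8: ATTGTGCC vs CTTACATA ✗.
Only k = 1 is perfect, so the longest perfect 3' overlap is 1.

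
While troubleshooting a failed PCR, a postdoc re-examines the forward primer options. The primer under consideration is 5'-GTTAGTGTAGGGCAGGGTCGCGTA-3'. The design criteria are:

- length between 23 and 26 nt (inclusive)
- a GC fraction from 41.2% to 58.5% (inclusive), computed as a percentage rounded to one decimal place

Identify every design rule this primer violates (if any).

Meets all criteria.

Base counts: A=4, T=6, G=11, C=3 (length 24).
length: length 24 ✓
GC content: GC 14/24 = 58.3% ✓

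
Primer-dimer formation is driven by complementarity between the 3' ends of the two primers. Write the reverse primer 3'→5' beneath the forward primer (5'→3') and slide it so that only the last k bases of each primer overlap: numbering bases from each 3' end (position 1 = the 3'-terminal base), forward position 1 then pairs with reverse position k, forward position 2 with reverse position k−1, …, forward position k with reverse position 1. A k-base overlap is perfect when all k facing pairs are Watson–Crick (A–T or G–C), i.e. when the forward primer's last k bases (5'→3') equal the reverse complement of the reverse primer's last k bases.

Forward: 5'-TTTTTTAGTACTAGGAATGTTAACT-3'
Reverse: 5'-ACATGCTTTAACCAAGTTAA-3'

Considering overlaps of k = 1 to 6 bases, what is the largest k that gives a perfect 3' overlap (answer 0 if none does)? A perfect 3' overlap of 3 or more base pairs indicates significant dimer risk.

Longest perfect overlap: 6 complementary base pairs; significant dimer risk (threshold 3).

Last 6 bases (5'→3') — forward …TTAACT, reverse …AGTTAA.
Reverse complement of the reverse primer's last 6 bases: TTAACT; its first k bases are the reverse complement of the reverse primer's last k bases, so a perfect k-base overlap needs the forward primer's last k bases to equal them.
Comparing (forward last k vs required): k=1: T vs T ✓; k=2: CT vs TT ✗; k=3: ACT vs TTA ✗; k=4: AACT vs TTAA ✗; k=5: TAACT vs TTAAC ✗; k=6: TTAACT vs TTAACT ✓.
Perfect overlaps at k = 1, 6; the largest is 6.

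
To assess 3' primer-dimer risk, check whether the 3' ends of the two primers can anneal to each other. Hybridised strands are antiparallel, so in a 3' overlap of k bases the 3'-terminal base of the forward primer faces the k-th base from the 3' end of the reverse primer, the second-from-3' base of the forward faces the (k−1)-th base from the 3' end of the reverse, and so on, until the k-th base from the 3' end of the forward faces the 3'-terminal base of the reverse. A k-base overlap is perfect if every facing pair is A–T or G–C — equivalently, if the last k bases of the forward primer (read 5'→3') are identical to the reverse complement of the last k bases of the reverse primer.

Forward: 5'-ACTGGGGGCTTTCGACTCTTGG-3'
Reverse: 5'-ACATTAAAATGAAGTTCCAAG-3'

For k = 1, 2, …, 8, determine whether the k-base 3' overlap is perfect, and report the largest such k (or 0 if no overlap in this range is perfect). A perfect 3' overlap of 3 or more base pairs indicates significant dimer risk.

Last 8 bases (5'→3') — forward …ACTCTTGG, reverse …GTTCCAAG.
Reverse complement of the reverse primer's last 8 bases: CTTGGAAC; its first k bases are the reverse complement of the reverse primer's last k bases, so a perfect k-base overlap needs the forward primer's last k bases to equal them.
Comparing (forward last k vs required): k=1: G vs C ✗; k=2: GG vs CT ✗; k=3: TGG vs CTT ✗; k=4: TTGG vs CTTG ✗; k=5: CTTGG vs CTTGG ✓; k=6: TCTTGG vs CTTGGA ✗; k=7: CTCTTGG vs CTTGGAA ✗; k=8: ACTCTTGG vs CTTGGAAC ✗.
Only k = 5 is perfect, so the longest perfect 3' overlap is 5.

Longest perfect overlap: 5 complementary base pairs; significant dimer risk (threshold 3).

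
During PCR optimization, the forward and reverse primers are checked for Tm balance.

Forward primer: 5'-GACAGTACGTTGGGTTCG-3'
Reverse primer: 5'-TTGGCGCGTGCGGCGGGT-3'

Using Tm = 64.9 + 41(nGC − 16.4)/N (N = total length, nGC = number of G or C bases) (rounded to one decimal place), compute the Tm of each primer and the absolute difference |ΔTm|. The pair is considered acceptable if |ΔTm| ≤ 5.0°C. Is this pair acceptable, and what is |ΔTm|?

Forward: G+C = 10, N = 18 → Tm = 64.9 + 41·(10 − 16.4)/18 = 50.3°C.
Reverse: G+C = 14, N = 18 → Tm = 64.9 + 41·(14 − 16.4)/18 = 59.4°C.
|ΔTm| = |50.3 − 59.4| = 9.1°C, > 5.0°C.

|ΔTm| = 9.1°C; the pair is not acceptable.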